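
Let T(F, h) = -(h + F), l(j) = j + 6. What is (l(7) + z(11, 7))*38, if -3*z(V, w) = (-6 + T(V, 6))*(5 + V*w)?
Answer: 73150/3 ≈ 24383.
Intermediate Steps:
l(j) = 6 + j
T(F, h) = -F - h (T(F, h) = -(F + h) = -F - h)
z(V, w) = -(-12 - V)*(5 + V*w)/3 (z(V, w) = -(-6 + (-V - 1*6))*(5 + V*w)/3 = -(-6 + (-V - 6))*(5 + V*w)/3 = -(-6 + (-6 - V))*(5 + V*w)/3 = -(-12 - V)*(5 + V*w)/3)
(l(7) + z(11, 7))*38 = ((6 + 7) + (20 + (5/3)*11 + 4*11*7 + (⅓)*7*11²))*38 = (13 + (20 + 55/3 + 308 + (⅓)*7*121))*38 = (13 + (20 + 55/3 + 308 + 847/3))*38 = (13 + 1886/3)*38 = (1925/3)*38 = 73150/3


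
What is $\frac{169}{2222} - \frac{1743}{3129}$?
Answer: $- \frac{159245}{331078} \approx -0.48099$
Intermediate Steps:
$\frac{169}{2222} - \frac{1743}{3129} = 169 \cdot \frac{1}{2222} - \frac{83}{149} = \frac{169}{2222} - \frac{83}{149} = - \frac{159245}{331078}$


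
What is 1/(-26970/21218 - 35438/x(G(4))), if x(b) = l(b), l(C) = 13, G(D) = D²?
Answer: -10609/28933619 ≈ -0.00036667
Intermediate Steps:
x(b) = 13
1/(-26970/21218 - 35438/x(G(4))) = 1/(-26970/21218 - 35438/13) = 1/(-26970*1/21218 - 35438*1/13) = 1/(-13485/10609 - 2726) = 1/(-28933619/10609) = -10609/28933619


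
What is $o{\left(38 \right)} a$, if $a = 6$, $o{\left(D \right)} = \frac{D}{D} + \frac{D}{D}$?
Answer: $12$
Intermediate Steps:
$o{\left(D \right)} = 2$ ($o{\left(D \right)} = 1 + 1 = 2$)
$o{\left(38 \right)} a = 2 \cdot 6 = 12$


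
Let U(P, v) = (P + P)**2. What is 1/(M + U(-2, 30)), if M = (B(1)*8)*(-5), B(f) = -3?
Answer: 1/136 ≈ 0.0073529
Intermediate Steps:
U(P, v) = 4*P**2 (U(P, v) = (2*P)**2 = 4*P**2)
M = 120 (M = -3*8*(-5) = -24*(-5) = 120)
1/(M + U(-2, 30)) = 1/(120 + 4*(-2)**2) = 1/(120 + 4*4) = 1/(120 + 16) = 1/136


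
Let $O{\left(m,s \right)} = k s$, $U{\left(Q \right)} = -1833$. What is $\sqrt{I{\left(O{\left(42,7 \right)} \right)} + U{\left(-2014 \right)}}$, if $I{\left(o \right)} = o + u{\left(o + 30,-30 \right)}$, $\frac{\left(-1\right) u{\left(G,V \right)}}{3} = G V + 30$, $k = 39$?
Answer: $2 \sqrt{6405} \approx 160.06$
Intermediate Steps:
$u{\left(G,V \right)} = -90 - 3 G V$ ($u{\left(G,V \right)} = - 3 \left(G V + 30\right) = - 3 \left(30 + G V\right) = -90 - 3 G V$)
$O{\left(m,s \right)} = 39 s$
$I{\left(o \right)} = 2610 + 91 o$ ($I{\left(o \right)} = o - \left(90 + 3 \left(o + 30\right) \left(-30\right)\right) = o - \left(90 + 3 \left(30 + o\right) \left(-30\right)\right) = o + \left(-90 + \left(2700 + 90 o\right)\right) = o + \left(2610 + 90 o\right) = 2610 + 91 o$)
$\sqrt{I{\left(O{\left(42,7 \right)} \right)} + U{\left(-2014 \right)}} = \sqrt{\left(2610 + 91 \cdot 39 \cdot 7\right) - 1833} = \sqrt{\left(2610 + 91 \cdot 273\right) - 1833} = \sqrt{\left(2610 + 24843\right) - 1833} = \sqrt{27453 - 1833} = \sqrt{25620} = 2 \sqrt{6405}$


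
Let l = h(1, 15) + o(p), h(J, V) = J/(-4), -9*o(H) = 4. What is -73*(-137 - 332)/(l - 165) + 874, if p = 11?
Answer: 3980878/5965 ≈ 667.37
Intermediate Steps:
o(H) = -4/9 (o(H) = -⅑*4 = -4/9)
h(J, V) = -J/4 (h(J, V) = J*(-¼) = -J/4)
l = -25/36 (l = -¼*1 - 4/9 = -¼ - 4/9 = -25/36 ≈ -0.69444)
-73*(-137 - 332)/(l - 165) + 874 = -73*(-137 - 332)/(-25/36 - 165) + 874 = -(-34237)/(-5965/36) + 874 = -(-34237)*(-36)/5965 + 874 = -73*16884/5965 + 874 = -1232532/5965 + 874 = 3980878/5965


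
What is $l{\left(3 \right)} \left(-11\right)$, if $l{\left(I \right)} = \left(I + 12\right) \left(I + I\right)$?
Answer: $-990$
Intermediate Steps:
$l{\left(I \right)} = 2 I \left(12 + I\right)$ ($l{\left(I \right)} = \left(12 + I\right) 2 I = 2 I \left(12 + I\right)$)
$l{\left(3 \right)} \left(-11\right) = 2 \cdot 3 \left(12 + 3\right) \left(-11\right) = 2 \cdot 3 \cdot 15 \left(-11\right) = 90 \left(-11\right) = -990$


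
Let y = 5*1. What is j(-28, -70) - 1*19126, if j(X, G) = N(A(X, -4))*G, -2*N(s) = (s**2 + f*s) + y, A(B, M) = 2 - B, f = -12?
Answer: -51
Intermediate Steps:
y = 5
N(s) = -5/2 + 6*s - s**2/2 (N(s) = -((s**2 - 12*s) + 5)/2 = -(5 + s**2 - 12*s)/2 = -5/2 + 6*s - s**2/2)
j(X, G) = G*(19/2 - 6*X - (2 - X)**2/2) (j(X, G) = (-5/2 + 6*(2 - X) - (2 - X)**2/2)*G = (-5/2 + (12 - 6*X) - (2 - X)**2/2)*G = (19/2 - 6*X - (2 - X)**2/2)*G = G*(19/2 - 6*X - (2 - X)**2/2))
j(-28, -70) - 1*19126 = (1/2)*(-70)*(15 - 1*(-28)**2 - 8*(-28)) - 1*19126 = (1/2)*(-70)*(15 - 1*784 + 224) - 19126 = (1/2)*(-70)*(15 - 784 + 224) - 19126 = (1/2)*(-70)*(-545) - 19126 = 19075 - 19126 = -51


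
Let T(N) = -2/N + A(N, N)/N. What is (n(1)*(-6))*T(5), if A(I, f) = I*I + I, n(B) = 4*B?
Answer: -672/5 ≈ -134.40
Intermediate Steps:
A(I, f) = I + I**2 (A(I, f) = I**2 + I = I + I**2)
T(N) = 1 + N - 2/N (T(N) = -2/N + (N*(1 + N))/N = -2/N + (1 + N) = 1 + N - 2/N)
(n(1)*(-6))*T(5) = ((4*1)*(-6))*(1 + 5 - 2/5) = (4*(-6))*(1 + 5 - 2*1/5) = -24*(1 + 5 - 2/5) = -24*28/5 = -672/5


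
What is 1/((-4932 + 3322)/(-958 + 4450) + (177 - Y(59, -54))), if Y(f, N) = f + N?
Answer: 1746/299507 ≈ 0.0058296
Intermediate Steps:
Y(f, N) = N + f
1/((-4932 + 3322)/(-958 + 4450) + (177 - Y(59, -54))) = 1/((-4932 + 3322)/(-958 + 4450) + (177 - (-54 + 59))) = 1/(-1610/3492 + (177 - 1*5)) = 1/(-1610*1/3492 + (177 - 5)) = 1/(-805/1746 + 172) = 1/(299507/1746) = 1746/299507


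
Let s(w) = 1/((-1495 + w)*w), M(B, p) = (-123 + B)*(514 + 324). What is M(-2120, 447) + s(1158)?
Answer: -733519649965/390246 ≈ -1.8796e+6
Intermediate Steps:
M(B, p) = -103074 + 838*B (M(B, p) = (-123 + B)*838 = -103074 + 838*B)
s(w) = 1/(w*(-1495 + w))
M(-2120, 447) + s(1158) = (-103074 + 838*(-2120)) + 1/(1158*(-1495 + 1158)) = (-103074 - 1776560) + (1/1158)/(-337) = -1879634 + (1/1158)*(-1/337) = -1879634 - 1/390246 = -733519649965/390246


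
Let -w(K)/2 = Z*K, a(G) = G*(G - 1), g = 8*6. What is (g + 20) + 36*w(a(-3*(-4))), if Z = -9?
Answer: 85604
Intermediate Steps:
g = 48
a(G) = G*(-1 + G)
w(K) = 18*K (w(K) = -(-18)*K = 18*K)
(g + 20) + 36*w(a(-3*(-4))) = (48 + 20) + 36*(18*((-3*(-4))*(-1 - 3*(-4)))) = 68 + 36*(18*(12*(-1 + 12))) = 68 + 36*(18*(12*11)) = 68 + 36*(18*132) = 68 + 36*2376 = 68 + 85536 = 85604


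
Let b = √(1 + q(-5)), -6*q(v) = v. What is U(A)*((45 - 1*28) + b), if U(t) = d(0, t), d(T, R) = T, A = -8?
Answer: 0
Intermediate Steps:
q(v) = -v/6
U(t) = 0
b = √66/6 (b = √(1 - ⅙*(-5)) = √(1 + ⅚) = √(11/6) = √66/6 ≈ 1.3540)
U(A)*((45 - 1*28) + b) = 0*((45 - 1*28) + √66/6) = 0*((45 - 28) + √66/6) = 0*(17 + √66/6) = 0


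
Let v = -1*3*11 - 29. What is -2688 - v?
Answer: -2626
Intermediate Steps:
v = -62 (v = -3*11 - 29 = -33 - 29 = -62)
-2688 - v = -2688 - 1*(-62) = -2688 + 62 = -2626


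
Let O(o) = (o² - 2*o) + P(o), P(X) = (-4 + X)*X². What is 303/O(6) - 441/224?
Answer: 19/16 ≈ 1.1875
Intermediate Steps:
P(X) = X²*(-4 + X)
O(o) = o² - 2*o + o²*(-4 + o) (O(o) = (o² - 2*o) + o²*(-4 + o) = o² - 2*o + o²*(-4 + o))
303/O(6) - 441/224 = 303/((6*(-2 + 6 + 6*(-4 + 6)))) - 441/224 = 303/((6*(-2 + 6 + 6*2))) - 441*1/224 = 303/((6*(-2 + 6 + 12))) - 63/32 = 303/((6*16)) - 63/32 = 303/96 - 63/32 = 303*(1/96) - 63/32 = 101/32 - 63/32 = 19/16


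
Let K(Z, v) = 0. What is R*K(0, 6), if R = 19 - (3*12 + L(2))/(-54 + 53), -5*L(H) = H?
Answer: 0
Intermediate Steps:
L(H) = -H/5
R = 273/5 (R = 19 - (3*12 - ⅕*2)/(-54 + 53) = 19 - (36 - ⅖)/(-1) = 19 - 178*(-1)/5 = 19 - 1*(-178/5) = 19 + 178/5 = 273/5 ≈ 54.600)
R*K(0, 6) = (273/5)*0 = 0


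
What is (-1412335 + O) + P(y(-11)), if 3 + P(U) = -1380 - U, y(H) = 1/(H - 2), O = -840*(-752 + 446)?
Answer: -15036813/13 ≈ -1.1567e+6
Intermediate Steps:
O = 257040 (O = -840*(-306) = 257040)
y(H) = 1/(-2 + H)
P(U) = -1383 - U (P(U) = -3 + (-1380 - U) = -1383 - U)
(-1412335 + O) + P(y(-11)) = (-1412335 + 257040) + (-1383 - 1/(-2 - 11)) = -1155295 + (-1383 - 1/(-13)) = -1155295 + (-1383 - 1*(-1/13)) = -1155295 + (-1383 + 1/13) = -1155295 - 17978/13 = -15036813/13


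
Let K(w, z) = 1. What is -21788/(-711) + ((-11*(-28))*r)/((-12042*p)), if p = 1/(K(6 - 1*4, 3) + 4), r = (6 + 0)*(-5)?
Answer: 5467024/158553 ≈ 34.481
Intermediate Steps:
r = -30 (r = 6*(-5) = -30)
p = ⅕ (p = 1/(1 + 4) = 1/5 = ⅕ ≈ 0.20000)
-21788/(-711) + ((-11*(-28))*r)/((-12042*p)) = -21788/(-711) + (-11*(-28)*(-30))/((-12042*⅕)) = -21788*(-1/711) + (308*(-30))/(-12042/5) = 21788/711 - 9240*(-5/12042) = 21788/711 + 7700/2007 = 5467024/158553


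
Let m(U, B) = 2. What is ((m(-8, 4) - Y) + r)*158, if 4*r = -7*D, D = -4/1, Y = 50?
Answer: -6478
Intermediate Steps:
D = -4 (D = -4*1 = -4)
r = 7 (r = (-7*(-4))/4 = (¼)*28 = 7)
((m(-8, 4) - Y) + r)*158 = ((2 - 1*50) + 7)*158 = ((2 - 50) + 7)*158 = (-48 + 7)*158 = -41*158 = -6478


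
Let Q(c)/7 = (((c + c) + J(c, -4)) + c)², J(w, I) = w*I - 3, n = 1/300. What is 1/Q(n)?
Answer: 90000/5682607 ≈ 0.015838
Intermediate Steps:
n = 1/300 ≈ 0.0033333
J(w, I) = -3 + I*w (J(w, I) = I*w - 3 = -3 + I*w)
Q(c) = 7*(-3 - c)² (Q(c) = 7*(((c + c) + (-3 - 4*c)) + c)² = 7*((2*c + (-3 - 4*c)) + c)² = 7*((-3 - 2*c) + c)² = 7*(-3 - c)²)
1/Q(n) = 1/(7*(3 + 1/300)²) = 1/(7*(901/300)²) = 1/(7*(811801/90000)) = 1/(5682607/90000) = 90000/5682607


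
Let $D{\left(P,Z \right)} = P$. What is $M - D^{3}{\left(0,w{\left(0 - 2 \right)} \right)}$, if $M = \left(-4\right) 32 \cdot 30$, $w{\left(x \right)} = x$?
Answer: $-3840$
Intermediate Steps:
$M = -3840$ ($M = \left(-128\right) 30 = -3840$)
$M - D^{3}{\left(0,w{\left(0 - 2 \right)} \right)} = -3840 - 0^{3} = -3840 - 0 = -3840 + 0 = -3840$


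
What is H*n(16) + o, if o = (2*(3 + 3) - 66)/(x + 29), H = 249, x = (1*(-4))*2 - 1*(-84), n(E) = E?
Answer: 139422/35 ≈ 3983.5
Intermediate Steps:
x = 76 (x = -4*2 + 84 = -8 + 84 = 76)
o = -18/35 (o = (2*(3 + 3) - 66)/(76 + 29) = (2*6 - 66)/105 = (12 - 66)*(1/105) = -54*1/105 = -18/35 ≈ -0.51429)
H*n(16) + o = 249*16 - 18/35 = 3984 - 18/35 = 139422/35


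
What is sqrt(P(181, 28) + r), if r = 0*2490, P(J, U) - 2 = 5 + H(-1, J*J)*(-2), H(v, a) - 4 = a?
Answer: I*sqrt(65523) ≈ 255.97*I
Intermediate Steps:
H(v, a) = 4 + a
P(J, U) = -1 - 2*J**2 (P(J, U) = 2 + (5 + (4 + J*J)*(-2)) = 2 + (5 + (4 + J**2)*(-2)) = 2 + (5 + (-8 - 2*J**2)) = 2 + (-3 - 2*J**2) = -1 - 2*J**2)
r = 0
sqrt(P(181, 28) + r) = sqrt((-1 - 2*181**2) + 0) = sqrt((-1 - 2*32761) + 0) = sqrt((-1 - 65522) + 0) = sqrt(-65523 + 0) = sqrt(-65523) = I*sqrt(65523)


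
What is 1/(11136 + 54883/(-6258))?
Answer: 6258/69634205 ≈ 8.9870e-5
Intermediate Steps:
1/(11136 + 54883/(-6258)) = 1/(11136 + 54883*(-1/6258)) = 1/(11136 - 54883/6258) = 1/(69634205/6258) = 6258/69634205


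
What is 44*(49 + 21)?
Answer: 3080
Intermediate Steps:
44*(49 + 21) = 44*70 = 3080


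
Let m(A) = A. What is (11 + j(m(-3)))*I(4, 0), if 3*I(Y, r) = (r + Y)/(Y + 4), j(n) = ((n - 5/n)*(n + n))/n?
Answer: 25/18 ≈ 1.3889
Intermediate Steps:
j(n) = -10/n + 2*n (j(n) = ((n - 5/n)*(2*n))/n = (2*n*(n - 5/n))/n = -10/n + 2*n)
I(Y, r) = (Y + r)/(3*(4 + Y)) (I(Y, r) = ((r + Y)/(Y + 4))/3 = ((Y + r)/(4 + Y))/3 = (Y + r)/(3*(4 + Y)))
(11 + j(m(-3)))*I(4, 0) = (11 + (-10/(-3) + 2*(-3)))*((4 + 0)/(3*(4 + 4))) = (11 + (-10*(-⅓) - 6))*((⅓)*4/8) = (11 + (10/3 - 6))*((⅓)*(⅛)*4) = (11 - 8/3)*(⅙) = (25/3)*(⅙) = 25/18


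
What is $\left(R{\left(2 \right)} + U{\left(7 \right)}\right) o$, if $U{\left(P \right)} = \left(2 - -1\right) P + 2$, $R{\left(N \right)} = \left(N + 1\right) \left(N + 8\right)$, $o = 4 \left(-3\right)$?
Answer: $-636$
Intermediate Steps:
$o = -12$
$R{\left(N \right)} = \left(1 + N\right) \left(8 + N\right)$
$U{\left(P \right)} = 2 + 3 P$ ($U{\left(P \right)} = \left(2 + 1\right) P + 2 = 3 P + 2 = 2 + 3 P$)
$\left(R{\left(2 \right)} + U{\left(7 \right)}\right) o = \left(\left(8 + 2^{2} + 9 \cdot 2\right) + \left(2 + 3 \cdot 7\right)\right) \left(-12\right) = \left(\left(8 + 4 + 18\right) + \left(2 + 21\right)\right) \left(-12\right) = \left(30 + 23\right) \left(-12\right) = 53 \left(-12\right) = -636$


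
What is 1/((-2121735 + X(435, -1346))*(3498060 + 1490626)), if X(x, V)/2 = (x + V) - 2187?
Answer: -1/10615579588666 ≈ -9.4201e-14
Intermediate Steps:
X(x, V) = -4374 + 2*V + 2*x (X(x, V) = 2*((x + V) - 2187) = 2*((V + x) - 2187) = 2*(-2187 + V + x) = -4374 + 2*V + 2*x)
1/((-2121735 + X(435, -1346))*(3498060 + 1490626)) = 1/((-2121735 + (-4374 + 2*(-1346) + 2*435))*(3498060 + 1490626)) = 1/((-2121735 + (-4374 - 2692 + 870))*4988686) = 1/((-2121735 - 6196)*4988686) = 1/(-2127931*4988686) = 1/(-10615579588666) = -1/10615579588666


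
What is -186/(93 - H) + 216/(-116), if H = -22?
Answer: -11604/3335 ≈ -3.4795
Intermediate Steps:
-186/(93 - H) + 216/(-116) = -186/(93 - 1*(-22)) + 216/(-116) = -186/(93 + 22) + 216*(-1/116) = -186/115 - 54/29 = -11604/3335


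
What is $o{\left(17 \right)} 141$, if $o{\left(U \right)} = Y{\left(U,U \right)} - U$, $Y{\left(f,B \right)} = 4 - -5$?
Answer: $-1128$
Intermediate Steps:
$Y{\left(f,B \right)} = 9$ ($Y{\left(f,B \right)} = 4 + 5 = 9$)
$o{\left(U \right)} = 9 - U$
$o{\left(17 \right)} 141 = \left(9 - 17\right) 141 = \left(-8\right) 141 = -1128$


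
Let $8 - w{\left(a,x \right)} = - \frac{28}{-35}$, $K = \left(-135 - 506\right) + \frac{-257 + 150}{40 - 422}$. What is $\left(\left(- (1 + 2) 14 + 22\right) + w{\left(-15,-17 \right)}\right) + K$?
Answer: $- \frac{1248223}{1910} \approx -653.52$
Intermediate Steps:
$K = - \frac{244755}{382}$ ($K = -641 - \frac{107}{-382} = -641 - - \frac{107}{382} = -641 + \frac{107}{382} = - \frac{244755}{382} \approx -640.72$)
$w{\left(a,x \right)} = \frac{36}{5}$ ($w{\left(a,x \right)} = 8 - - \frac{28}{-35} = 8 - \left(-28\right) \left(- \frac{1}{35}\right) = 8 - \frac{4}{5} = \frac{36}{5}$)
$\left(\left(- (1 + 2) 14 + 22\right) + w{\left(-15,-17 \right)}\right) + K = \left(\left(- (1 + 2) 14 + 22\right) + \frac{36}{5}\right) - \frac{244755}{382} = \left(\left(\left(-1\right) 3 \cdot 14 + 22\right) + \frac{36}{5}\right) - \frac{244755}{382} = \left(\left(\left(-3\right) 14 + 22\right) + \frac{36}{5}\right) - \frac{244755}{382} = \left(\left(-42 + 22\right) + \frac{36}{5}\right) - \frac{244755}{382} = \left(-20 + \frac{36}{5}\right) - \frac{244755}{382} = - \frac{64}{5} - \frac{244755}{382} = - \frac{1248223}{1910}$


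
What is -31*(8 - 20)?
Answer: 372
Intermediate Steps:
-31*(8 - 20) = -31*(-12) = 372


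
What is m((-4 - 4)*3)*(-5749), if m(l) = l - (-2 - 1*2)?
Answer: 114980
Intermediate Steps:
m(l) = 4 + l (m(l) = l - (-2 - 2) = l - 1*(-4) = l + 4 = 4 + l)
m((-4 - 4)*3)*(-5749) = (4 + (-4 - 4)*3)*(-5749) = (4 - 8*3)*(-5749) = (4 - 24)*(-5749) = -20*(-5749) = 114980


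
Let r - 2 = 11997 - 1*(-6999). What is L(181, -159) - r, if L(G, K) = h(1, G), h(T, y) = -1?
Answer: -18999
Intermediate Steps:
L(G, K) = -1
r = 18998 (r = 2 + (11997 - 1*(-6999)) = 2 + (11997 + 6999) = 2 + 18996 = 18998)
L(181, -159) - r = -1 - 1*18998 = -1 - 18998 = -18999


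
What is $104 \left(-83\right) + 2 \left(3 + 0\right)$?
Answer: $-8626$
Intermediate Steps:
$104 \left(-83\right) + 2 \left(3 + 0\right) = -8632 + 2 \cdot 3 = -8632 + 6 = -8626$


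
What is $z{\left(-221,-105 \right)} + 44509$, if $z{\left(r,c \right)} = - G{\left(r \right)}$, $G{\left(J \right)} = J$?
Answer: $44730$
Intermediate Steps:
$z{\left(r,c \right)} = - r$
$z{\left(-221,-105 \right)} + 44509 = \left(-1\right) \left(-221\right) + 44509 = 221 + 44509 = 44730$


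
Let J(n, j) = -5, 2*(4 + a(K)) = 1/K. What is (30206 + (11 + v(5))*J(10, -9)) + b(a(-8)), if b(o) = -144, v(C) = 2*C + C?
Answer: 29932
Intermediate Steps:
v(C) = 3*C
a(K) = -4 + 1/(2*K)
(30206 + (11 + v(5))*J(10, -9)) + b(a(-8)) = (30206 + (11 + 3*5)*(-5)) - 144 = (30206 + (11 + 15)*(-5)) - 144 = (30206 + 26*(-5)) - 144 = (30206 - 130) - 144 = 30076 - 144 = 29932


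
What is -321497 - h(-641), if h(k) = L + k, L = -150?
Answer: -320706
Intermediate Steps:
h(k) = -150 + k
-321497 - h(-641) = -321497 - (-150 - 641) = -321497 - 1*(-791) = -321497 + 791 = -320706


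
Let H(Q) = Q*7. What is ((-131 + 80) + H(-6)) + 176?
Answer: 83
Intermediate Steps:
H(Q) = 7*Q
((-131 + 80) + H(-6)) + 176 = ((-131 + 80) + 7*(-6)) + 176 = (-51 - 42) + 176 = -93 + 176 = 83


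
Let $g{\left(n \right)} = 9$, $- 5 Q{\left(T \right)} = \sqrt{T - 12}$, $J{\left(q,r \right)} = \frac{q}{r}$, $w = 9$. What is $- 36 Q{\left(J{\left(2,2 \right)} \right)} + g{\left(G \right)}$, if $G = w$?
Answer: $9 + \frac{36 i \sqrt{11}}{5} \approx 9.0 + 23.88 i$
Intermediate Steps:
$G = 9$
$Q{\left(T \right)} = - \frac{\sqrt{-12 + T}}{5}$ ($Q{\left(T \right)} = - \frac{\sqrt{T - 12}}{5} = - \frac{\sqrt{-12 + T}}{5}$)
$- 36 Q{\left(J{\left(2,2 \right)} \right)} + g{\left(G \right)} = - 36 \left(- \frac{\sqrt{-12 + \frac{2}{2}}}{5}\right) + 9 = - 36 \left(- \frac{\sqrt{-12 + 2 \cdot \frac{1}{2}}}{5}\right) + 9 = - 36 \left(- \frac{\sqrt{-12 + 1}}{5}\right) + 9 = - 36 \left(- \frac{\sqrt{-11}}{5}\right) + 9 = - 36 \left(- \frac{i \sqrt{11}}{5}\right) + 9 = \frac{36 i \sqrt{11}}{5} + 9 = 9 + \frac{36 i \sqrt{11}}{5}$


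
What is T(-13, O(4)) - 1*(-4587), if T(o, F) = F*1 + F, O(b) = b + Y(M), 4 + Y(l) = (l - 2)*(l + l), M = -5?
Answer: 4727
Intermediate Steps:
Y(l) = -4 + 2*l*(-2 + l) (Y(l) = -4 + (l - 2)*(l + l) = -4 + (-2 + l)*(2*l) = -4 + 2*l*(-2 + l))
O(b) = 66 + b (O(b) = b + (-4 - 4*(-5) + 2*(-5)²) = b + (-4 + 20 + 2*25) = b + (-4 + 20 + 50) = b + 66 = 66 + b)
T(o, F) = 2*F (T(o, F) = F + F = 2*F)
T(-13, O(4)) - 1*(-4587) = 2*(66 + 4) - 1*(-4587) = 2*70 + 4587 = 140 + 4587 = 4727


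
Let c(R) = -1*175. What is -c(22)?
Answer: 175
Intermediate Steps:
c(R) = -175
-c(22) = -1*(-175) = 175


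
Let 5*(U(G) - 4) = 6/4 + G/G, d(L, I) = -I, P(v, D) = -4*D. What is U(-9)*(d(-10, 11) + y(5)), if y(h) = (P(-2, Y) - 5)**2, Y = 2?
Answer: 711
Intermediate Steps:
y(h) = 169 (y(h) = (-4*2 - 5)**2 = (-8 - 5)**2 = (-13)**2 = 169)
U(G) = 9/2 (U(G) = 4 + (6/4 + G/G)/5 = 4 + (6*(1/4) + 1)/5 = 4 + (3/2 + 1)/5 = 4 + (1/5)*(5/2) = 4 + 1/2 = 9/2)
U(-9)*(d(-10, 11) + y(5)) = 9*(-1*11 + 169)/2 = 9*(-11 + 169)/2 = (9/2)*158 = 711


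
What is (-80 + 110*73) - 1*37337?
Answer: -29387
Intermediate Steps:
(-80 + 110*73) - 1*37337 = (-80 + 8030) - 37337 = 7950 - 37337 = -29387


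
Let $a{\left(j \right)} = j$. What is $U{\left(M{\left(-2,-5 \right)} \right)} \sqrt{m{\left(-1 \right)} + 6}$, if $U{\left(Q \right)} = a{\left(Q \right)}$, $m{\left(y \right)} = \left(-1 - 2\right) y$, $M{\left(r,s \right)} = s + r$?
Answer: $-21$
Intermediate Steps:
$M{\left(r,s \right)} = r + s$
$m{\left(y \right)} = - 3 y$
$U{\left(Q \right)} = Q$
$U{\left(M{\left(-2,-5 \right)} \right)} \sqrt{m{\left(-1 \right)} + 6} = \left(-2 - 5\right) \sqrt{\left(-3\right) \left(-1\right) + 6} = - 7 \sqrt{3 + 6} = - 7 \sqrt{9} = \left(-7\right) 3 = -21$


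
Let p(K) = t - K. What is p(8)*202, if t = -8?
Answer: -3232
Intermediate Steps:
p(K) = -8 - K
p(8)*202 = (-8 - 1*8)*202 = (-8 - 8)*202 = -16*202 = -3232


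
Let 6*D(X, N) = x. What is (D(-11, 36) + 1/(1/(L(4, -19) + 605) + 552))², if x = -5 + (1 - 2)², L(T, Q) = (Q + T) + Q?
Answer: 395229740929/894119645241 ≈ 0.44203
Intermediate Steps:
L(T, Q) = T + 2*Q
x = -4 (x = -5 + (-1)² = -5 + 1 = -4)
D(X, N) = -⅔ (D(X, N) = (⅙)*(-4) = -⅔)
(D(-11, 36) + 1/(1/(L(4, -19) + 605) + 552))² = (-⅔ + 1/(1/((4 + 2*(-19)) + 605) + 552))² = (-⅔ + 1/(1/((4 - 38) + 605) + 552))² = (-⅔ + 1/(1/(-34 + 605) + 552))² = (-⅔ + 1/(1/571 + 552))² = (-⅔ + 1/(315193/571))² = (-⅔ + 571/315193)² = (-628673/945579)² = 395229740929/894119645241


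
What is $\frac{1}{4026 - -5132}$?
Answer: $\frac{1}{9158} \approx 0.00010919$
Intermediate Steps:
$\frac{1}{4026 - -5132} = \frac{1}{4026 + 5132} = \frac{1}{9158}$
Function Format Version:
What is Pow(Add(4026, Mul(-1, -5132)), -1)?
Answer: Rational(1, 9158) ≈ 0.00010919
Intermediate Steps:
Pow(Add(4026, Mul(-1, -5132)), -1) = Pow(Add(4026, 5132), -1) = Pow(9158, -1) = Rational(1, 9158)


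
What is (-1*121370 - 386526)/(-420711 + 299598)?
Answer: 507896/121113 ≈ 4.1936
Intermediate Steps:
(-1*121370 - 386526)/(-420711 + 299598) = (-121370 - 386526)/(-121113) = -507896*(-1/121113) = 507896/121113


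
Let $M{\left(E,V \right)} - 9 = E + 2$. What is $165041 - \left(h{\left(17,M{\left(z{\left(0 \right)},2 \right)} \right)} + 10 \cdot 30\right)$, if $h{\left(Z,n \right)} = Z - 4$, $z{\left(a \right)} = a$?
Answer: $164728$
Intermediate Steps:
$M{\left(E,V \right)} = 11 + E$ ($M{\left(E,V \right)} = 9 + \left(E + 2\right) = 9 + \left(2 + E\right) = 11 + E$)
$h{\left(Z,n \right)} = -4 + Z$ ($h{\left(Z,n \right)} = Z - 4 = -4 + Z$)
$165041 - \left(h{\left(17,M{\left(z{\left(0 \right)},2 \right)} \right)} + 10 \cdot 30\right) = 165041 - \left(\left(-4 + 17\right) + 10 \cdot 30\right) = 165041 - \left(13 + 300\right) = 165041 - 313 = 164728$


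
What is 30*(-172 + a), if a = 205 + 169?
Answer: 6060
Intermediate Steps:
a = 374
30*(-172 + a) = 30*(-172 + 374) = 30*202 = 6060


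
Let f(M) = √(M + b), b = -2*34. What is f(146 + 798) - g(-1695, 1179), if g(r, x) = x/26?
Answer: -1179/26 + 2*√219 ≈ -15.749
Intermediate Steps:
g(r, x) = x/26 (g(r, x) = x*(1/26) = x/26)
b = -68
f(M) = √(-68 + M) (f(M) = √(M - 68) = √(-68 + M))
f(146 + 798) - g(-1695, 1179) = √(-68 + (146 + 798)) - 1179/26 = √(-68 + 944) - 1*1179/26 = √876 - 1179/26 = 2*√219 - 1179/26 = -1179/26 + 2*√219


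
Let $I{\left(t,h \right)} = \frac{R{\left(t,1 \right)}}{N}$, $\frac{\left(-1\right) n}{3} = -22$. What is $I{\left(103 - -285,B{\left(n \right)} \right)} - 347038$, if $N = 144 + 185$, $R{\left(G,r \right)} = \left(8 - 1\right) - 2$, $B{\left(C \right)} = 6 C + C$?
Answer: $- \frac{114175497}{329} \approx -3.4704 \cdot 10^{5}$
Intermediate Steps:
$n = 66$ ($n = \left(-3\right) \left(-22\right) = 66$)
$B{\left(C \right)} = 7 C$
$R{\left(G,r \right)} = 5$ ($R{\left(G,r \right)} = 7 - 2 = 5$)
$N = 329$
$I{\left(t,h \right)} = \frac{5}{329}$
$I{\left(103 - -285,B{\left(n \right)} \right)} - 347038 = \frac{5}{329} - 347038 = - \frac{114175497}{329}$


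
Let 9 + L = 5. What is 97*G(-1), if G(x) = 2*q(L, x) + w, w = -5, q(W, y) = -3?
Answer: -1067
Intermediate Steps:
L = -4 (L = -9 + 5 = -4)
G(x) = -11 (G(x) = 2*(-3) - 5 = -6 - 5 = -11)
97*G(-1) = 97*(-11) = -1067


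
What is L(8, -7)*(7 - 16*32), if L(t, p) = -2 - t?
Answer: 5050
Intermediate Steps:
L(8, -7)*(7 - 16*32) = (-2 - 1*8)*(7 - 16*32) = (-2 - 8)*(7 - 512) = -10*(-505) = 5050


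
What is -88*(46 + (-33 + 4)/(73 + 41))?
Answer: -229460/57 ≈ -4025.6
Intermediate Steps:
-88*(46 + (-33 + 4)/(73 + 41)) = -88*(46 - 29/114) = -88*5215/114 = -229460/57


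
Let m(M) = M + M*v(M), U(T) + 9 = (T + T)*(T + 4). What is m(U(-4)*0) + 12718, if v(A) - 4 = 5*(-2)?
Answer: 12718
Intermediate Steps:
v(A) = -6 (v(A) = 4 + 5*(-2) = 4 - 10 = -6)
U(T) = -9 + 2*T*(4 + T) (U(T) = -9 + (T + T)*(T + 4) = -9 + (2*T)*(4 + T) = -9 + 2*T*(4 + T))
m(M) = -5*M (m(M) = M + M*(-6) = M - 6*M = -5*M)
m(U(-4)*0) + 12718 = -5*(-9 + 2*(-4)² + 8*(-4))*0 + 12718 = -5*(-9 + 2*16 - 32)*0 + 12718 = -5*(-9 + 32 - 32)*0 + 12718 = -(-45)*0 + 12718 = -5*0 + 12718 = 0 + 12718 = 12718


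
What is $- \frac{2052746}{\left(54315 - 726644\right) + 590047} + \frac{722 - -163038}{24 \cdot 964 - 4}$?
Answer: $\frac{7619827599}{237918403} \approx 32.027$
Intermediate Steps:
$- \frac{2052746}{\left(54315 - 726644\right) + 590047} + \frac{722 - -163038}{24 \cdot 964 - 4} = - \frac{2052746}{-672329 + 590047} + \frac{722 + 163038}{23136 - 4} = - \frac{2052746}{-82282} + \frac{163760}{23132} = \left(-2052746\right) \left(- \frac{1}{82282}\right) + 163760 \cdot \frac{1}{23132} = \frac{1026373}{41141} + \frac{40940}{5783} = \frac{7619827599}{237918403}$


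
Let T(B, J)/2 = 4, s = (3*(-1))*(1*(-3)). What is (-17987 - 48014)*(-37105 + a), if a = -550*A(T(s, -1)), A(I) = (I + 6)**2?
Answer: 9563874905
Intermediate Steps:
s = 9 (s = -3*(-3) = 9)
T(B, J) = 8 (T(B, J) = 2*4 = 8)
A(I) = (6 + I)**2
a = -107800 (a = -550*(6 + 8)**2 = -550*14**2 = -550*196 = -107800)
(-17987 - 48014)*(-37105 + a) = (-17987 - 48014)*(-37105 - 107800) = -66001*(-144905) = 9563874905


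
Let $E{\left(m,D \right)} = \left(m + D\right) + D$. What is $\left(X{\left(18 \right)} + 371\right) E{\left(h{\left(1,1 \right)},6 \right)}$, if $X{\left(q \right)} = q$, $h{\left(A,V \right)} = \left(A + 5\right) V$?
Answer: $7002$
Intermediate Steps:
$h{\left(A,V \right)} = V \left(5 + A\right)$ ($h{\left(A,V \right)} = \left(5 + A\right) V = V \left(5 + A\right)$)
$E{\left(m,D \right)} = m + 2 D$ ($E{\left(m,D \right)} = \left(D + m\right) + D = m + 2 D$)
$\left(X{\left(18 \right)} + 371\right) E{\left(h{\left(1,1 \right)},6 \right)} = \left(18 + 371\right) \left(1 \left(5 + 1\right) + 2 \cdot 6\right) = 389 \left(1 \cdot 6 + 12\right) = 389 \left(6 + 12\right) = 389 \cdot 18 = 7002$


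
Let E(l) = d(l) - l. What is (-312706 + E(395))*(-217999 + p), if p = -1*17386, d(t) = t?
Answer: 73606301810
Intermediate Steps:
E(l) = 0 (E(l) = l - l = 0)
p = -17386
(-312706 + E(395))*(-217999 + p) = (-312706 + 0)*(-217999 - 17386) = -312706*(-235385) = 73606301810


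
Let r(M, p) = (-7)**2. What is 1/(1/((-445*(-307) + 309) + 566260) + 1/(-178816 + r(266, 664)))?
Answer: -125706094128/524417 ≈ -2.3971e+5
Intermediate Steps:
r(M, p) = 49
1/(1/((-445*(-307) + 309) + 566260) + 1/(-178816 + r(266, 664))) = 1/(1/((-445*(-307) + 309) + 566260) + 1/(-178816 + 49)) = 1/(1/((136615 + 309) + 566260) + 1/(-178767)) = 1/(1/(136924 + 566260) - 1/178767) = 1/(1/703184 - 1/178767) = 1/(-524417/125706094128) = -125706094128/524417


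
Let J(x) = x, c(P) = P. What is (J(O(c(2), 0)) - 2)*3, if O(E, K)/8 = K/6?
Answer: -6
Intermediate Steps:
O(E, K) = 4*K/3 (O(E, K) = 8*(K/6) = 4*K/3)
(J(O(c(2), 0)) - 2)*3 = ((4/3)*0 - 2)*3 = (0 - 2)*3 = -2*3 = -6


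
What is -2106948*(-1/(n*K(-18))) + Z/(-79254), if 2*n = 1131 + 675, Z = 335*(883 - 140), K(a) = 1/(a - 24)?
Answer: -333978816499/3407922 ≈ -98001.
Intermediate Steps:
K(a) = 1/(-24 + a)
Z = 248905 (Z = 335*743 = 248905)
n = 903 (n = (1131 + 675)/2 = (1/2)*1806 = 903)
-2106948*(-1/(n*K(-18))) + Z/(-79254) = -2106948/((-903/(-24 - 18))) + 248905/(-79254) = -2106948/((-903/(-42))) + 248905*(-1/79254) = -2106948/((-903*(-1)/42)) - 248905/79254 = -2106948/((-1*(-43/2))) - 248905/79254 = -2106948/43/2 - 248905/79254 = -2106948*2/43 - 248905/79254 = -4213896/43 - 248905/79254 = -333978816499/3407922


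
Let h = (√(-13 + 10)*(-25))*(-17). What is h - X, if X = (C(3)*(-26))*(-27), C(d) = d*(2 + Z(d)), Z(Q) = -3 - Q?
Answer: 8424 + 425*I*√3 ≈ 8424.0 + 736.12*I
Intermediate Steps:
C(d) = d*(-1 - d) (C(d) = d*(2 + (-3 - d)) = d*(-1 - d))
h = 425*I*√3 (h = (√(-3)*(-25))*(-17) = ((I*√3)*(-25))*(-17) = -25*I*√3*(-17) = 425*I*√3 ≈ 736.12*I)
X = -8424 (X = (-1*3*(1 + 3)*(-26))*(-27) = (-1*3*4*(-26))*(-27) = -12*(-26)*(-27) = 312*(-27) = -8424)
h - X = 425*I*√3 - 1*(-8424) = 425*I*√3 + 8424 = 8424 + 425*I*√3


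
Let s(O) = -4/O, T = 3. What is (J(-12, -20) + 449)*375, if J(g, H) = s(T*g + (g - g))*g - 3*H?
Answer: 190375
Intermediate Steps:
J(g, H) = -4/3 - 3*H (J(g, H) = (-4/(3*g + (g - g)))*g - 3*H = (-4/(3*g + 0))*g - 3*H = (-4*1/(3*g))*g - 3*H = (-4/(3*g))*g - 3*H = -4/3 - 3*H)
(J(-12, -20) + 449)*375 = ((-4/3 - 3*(-20)) + 449)*375 = ((-4/3 + 60) + 449)*375 = (176/3 + 449)*375 = (1523/3)*375 = 190375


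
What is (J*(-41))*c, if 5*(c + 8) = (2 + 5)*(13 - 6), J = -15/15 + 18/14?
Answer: -738/35 ≈ -21.086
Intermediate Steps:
J = 2/7 (J = -15*1/15 + 18*(1/14) = -1 + 9/7 = 2/7 ≈ 0.28571)
c = 9/5 (c = -8 + ((2 + 5)*(13 - 6))/5 = -8 + (7*7)/5 = -8 + (⅕)*49 = -8 + 49/5 = 9/5 ≈ 1.8000)
(J*(-41))*c = ((2/7)*(-41))*(9/5) = -82/7*9/5 = -738/35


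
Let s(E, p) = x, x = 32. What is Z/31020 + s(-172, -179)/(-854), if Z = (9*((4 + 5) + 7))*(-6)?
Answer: -72104/1103795 ≈ -0.065324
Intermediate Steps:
s(E, p) = 32
Z = -864 (Z = (9*(9 + 7))*(-6) = (9*16)*(-6) = 144*(-6) = -864)
Z/31020 + s(-172, -179)/(-854) = -864/31020 + 32/(-854) = -864*1/31020 + 32*(-1/854) = -72/2585 - 16/427 = -72104/1103795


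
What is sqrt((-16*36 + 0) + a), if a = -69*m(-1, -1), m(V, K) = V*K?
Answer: I*sqrt(645) ≈ 25.397*I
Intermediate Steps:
m(V, K) = K*V
a = -69 (a = -(-69)*(-1) = -69*1 = -69)
sqrt((-16*36 + 0) + a) = sqrt((-16*36 + 0) - 69) = sqrt((-576 + 0) - 69) = sqrt(-576 - 69) = sqrt(-645) = I*sqrt(645)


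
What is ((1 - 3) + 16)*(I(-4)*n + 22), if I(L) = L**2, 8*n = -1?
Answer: 280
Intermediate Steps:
n = -1/8 (n = (1/8)*(-1) = -1/8 ≈ -0.12500)
((1 - 3) + 16)*(I(-4)*n + 22) = ((1 - 3) + 16)*((-4)**2*(-1/8) + 22) = (-2 + 16)*(16*(-1/8) + 22) = 14*(-2 + 22) = 14*20 = 280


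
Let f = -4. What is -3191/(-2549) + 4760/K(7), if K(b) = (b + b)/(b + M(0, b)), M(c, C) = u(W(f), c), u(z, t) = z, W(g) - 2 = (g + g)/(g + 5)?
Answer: 869851/2549 ≈ 341.25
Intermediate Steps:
W(g) = 2 + 2*g/(5 + g) (W(g) = 2 + (g + g)/(g + 5) = 2 + (2*g)/(5 + g) = 2 + 2*g/(5 + g))
M(c, C) = -6 (M(c, C) = 2*(5 + 2*(-4))/(5 - 4) = 2*(5 - 8)/1 = 2*1*(-3) = -6)
K(b) = 2*b/(-6 + b) (K(b) = (b + b)/(b - 6) = (2*b)/(-6 + b) = 2*b/(-6 + b))
-3191/(-2549) + 4760/K(7) = -3191/(-2549) + 4760/((2*7/(-6 + 7))) = -3191*(-1/2549) + 4760/((2*7/1)) = 3191/2549 + 4760/((2*7*1)) = 3191/2549 + 4760/14 = 3191/2549 + 4760*(1/14) = 3191/2549 + 340 = 869851/2549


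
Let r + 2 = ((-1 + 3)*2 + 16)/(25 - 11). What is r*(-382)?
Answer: 1528/7 ≈ 218.29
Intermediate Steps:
r = -4/7 (r = -2 + ((-1 + 3)*2 + 16)/(25 - 11) = -2 + (2*2 + 16)/14 = -2 + (4 + 16)*(1/14) = -2 + 20*(1/14) = -2 + 10/7 = -4/7 ≈ -0.57143)
r*(-382) = -4/7*(-382) = 1528/7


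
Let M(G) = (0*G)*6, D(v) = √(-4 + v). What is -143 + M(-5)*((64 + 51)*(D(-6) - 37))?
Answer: -143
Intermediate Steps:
M(G) = 0 (M(G) = 0*6 = 0)
-143 + M(-5)*((64 + 51)*(D(-6) - 37)) = -143 + 0*((64 + 51)*(√(-4 - 6) - 37)) = -143 + 0*(115*(√(-10) - 37)) = -143 + 0*(115*(I*√10 - 37)) = -143 + 0*(115*(-37 + I*√10)) = -143 + 0*(-4255 + 115*I*√10) = -143 + 0 = -143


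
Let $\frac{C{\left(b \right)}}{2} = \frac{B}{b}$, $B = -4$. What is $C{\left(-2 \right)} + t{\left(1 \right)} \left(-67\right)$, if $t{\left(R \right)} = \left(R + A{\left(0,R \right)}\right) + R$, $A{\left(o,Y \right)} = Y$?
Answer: $-197$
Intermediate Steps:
$C{\left(b \right)} = - \frac{8}{b}$ ($C{\left(b \right)} = 2 \left(- \frac{4}{b}\right) = - \frac{8}{b}$)
$t{\left(R \right)} = 3 R$ ($t{\left(R \right)} = \left(R + R\right) + R = 2 R + R = 3 R$)
$C{\left(-2 \right)} + t{\left(1 \right)} \left(-67\right) = - \frac{8}{-2} + 3 \cdot 1 \left(-67\right) = \left(-8\right) \left(- \frac{1}{2}\right) + 3 \left(-67\right) = 4 - 201 = -197$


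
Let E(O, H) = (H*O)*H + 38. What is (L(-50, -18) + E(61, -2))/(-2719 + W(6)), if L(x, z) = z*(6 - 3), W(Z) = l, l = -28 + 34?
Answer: -228/2713 ≈ -0.084040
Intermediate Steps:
l = 6
W(Z) = 6
L(x, z) = 3*z (L(x, z) = z*3 = 3*z)
E(O, H) = 38 + O*H**2 (E(O, H) = O*H**2 + 38 = 38 + O*H**2)
(L(-50, -18) + E(61, -2))/(-2719 + W(6)) = (3*(-18) + (38 + 61*(-2)**2))/(-2719 + 6) = (-54 + (38 + 61*4))/(-2713) = (-54 + (38 + 244))*(-1/2713) = (-54 + 282)*(-1/2713) = 228*(-1/2713) = -228/2713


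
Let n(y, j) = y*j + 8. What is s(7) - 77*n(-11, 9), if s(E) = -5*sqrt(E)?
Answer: 7007 - 5*sqrt(7) ≈ 6993.8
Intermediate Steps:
n(y, j) = 8 + j*y (n(y, j) = j*y + 8 = 8 + j*y)
s(7) - 77*n(-11, 9) = -5*sqrt(7) - 77*(8 + 9*(-11)) = -5*sqrt(7) - 77*(8 - 99) = -5*sqrt(7) - 77*(-91) = -5*sqrt(7) + 7007 = 7007 - 5*sqrt(7)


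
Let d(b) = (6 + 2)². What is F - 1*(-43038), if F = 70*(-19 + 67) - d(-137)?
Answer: 46334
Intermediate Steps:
d(b) = 64 (d(b) = 8² = 64)
F = 3296 (F = 70*(-19 + 67) - 1*64 = 70*48 - 64 = 3360 - 64 = 3296)
F - 1*(-43038) = 3296 - 1*(-43038) = 3296 + 43038 = 46334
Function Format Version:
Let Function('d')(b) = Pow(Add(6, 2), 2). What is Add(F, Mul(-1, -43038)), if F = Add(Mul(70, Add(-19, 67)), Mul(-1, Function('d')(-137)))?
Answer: 46334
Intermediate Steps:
Function('d')(b) = 64 (Function('d')(b) = Pow(8, 2) = 64)
F = 3296 (F = Add(Mul(70, Add(-19, 67)), Mul(-1, 64)) = Add(Mul(70, 48), -64) = Add(3360, -64) = 3296)
Add(F, Mul(-1, -43038)) = Add(3296, Mul(-1, -43038)) = Add(3296, 43038) = 46334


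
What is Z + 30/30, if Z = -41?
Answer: -40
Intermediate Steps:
Z + 30/30 = -41 + 30/30 = -41 + (1/30)*30 = -41 + 1 = -40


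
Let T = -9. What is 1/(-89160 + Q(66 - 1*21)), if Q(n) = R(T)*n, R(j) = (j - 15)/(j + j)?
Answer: -1/89100 ≈ -1.1223e-5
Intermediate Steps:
R(j) = (-15 + j)/(2*j) (R(j) = (-15 + j)/((2*j)) = (-15 + j)*(1/(2*j)) = (-15 + j)/(2*j))
Q(n) = 4*n/3 (Q(n) = ((½)*(-15 - 9)/(-9))*n = ((½)*(-⅑)*(-24))*n = 4*n/3)
1/(-89160 + Q(66 - 1*21)) = 1/(-89160 + 4*(66 - 1*21)/3) = 1/(-89160 + 4*(66 - 21)/3) = 1/(-89160 + (4/3)*45) = 1/(-89160 + 60) = 1/(-89100) = -1/89100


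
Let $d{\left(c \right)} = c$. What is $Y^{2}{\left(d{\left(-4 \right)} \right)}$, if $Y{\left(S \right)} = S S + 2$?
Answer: $324$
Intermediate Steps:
$Y{\left(S \right)} = 2 + S^{2}$ ($Y{\left(S \right)} = S^{2} + 2 = 2 + S^{2}$)
$Y^{2}{\left(d{\left(-4 \right)} \right)} = \left(2 + \left(-4\right)^{2}\right)^{2} = \left(2 + 16\right)^{2} = 18^{2} = 324$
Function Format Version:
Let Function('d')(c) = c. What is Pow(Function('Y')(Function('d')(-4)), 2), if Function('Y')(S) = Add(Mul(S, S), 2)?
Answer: 324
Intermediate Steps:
Function('Y')(S) = Add(2, Pow(S, 2)) (Function('Y')(S) = Add(Pow(S, 2), 2) = Add(2, Pow(S, 2)))
Pow(Function('Y')(Function('d')(-4)), 2) = Pow(Add(2, Pow(-4, 2)), 2) = Pow(Add(2, 16), 2) = Pow(18, 2) = 324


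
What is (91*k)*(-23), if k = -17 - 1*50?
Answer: 140231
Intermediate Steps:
k = -67 (k = -17 - 50 = -67)
(91*k)*(-23) = (91*(-67))*(-23) = -6097*(-23) = 140231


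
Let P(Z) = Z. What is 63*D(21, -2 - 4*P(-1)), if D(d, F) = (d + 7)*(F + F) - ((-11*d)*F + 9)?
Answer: 35595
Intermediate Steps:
D(d, F) = -9 + 2*F*(7 + d) + 11*F*d (D(d, F) = (7 + d)*(2*F) - (-11*F*d + 9) = 2*F*(7 + d) - (9 - 11*F*d) = 2*F*(7 + d) + (-9 + 11*F*d) = -9 + 2*F*(7 + d) + 11*F*d)
63*D(21, -2 - 4*P(-1)) = 63*(-9 + 14*(-2 - 4*(-1)) + 13*(-2 - 4*(-1))*21) = 63*(-9 + 14*(-2 + 4) + 13*(-2 + 4)*21) = 63*(-9 + 14*2 + 13*2*21) = 63*(-9 + 28 + 546) = 63*565 = 35595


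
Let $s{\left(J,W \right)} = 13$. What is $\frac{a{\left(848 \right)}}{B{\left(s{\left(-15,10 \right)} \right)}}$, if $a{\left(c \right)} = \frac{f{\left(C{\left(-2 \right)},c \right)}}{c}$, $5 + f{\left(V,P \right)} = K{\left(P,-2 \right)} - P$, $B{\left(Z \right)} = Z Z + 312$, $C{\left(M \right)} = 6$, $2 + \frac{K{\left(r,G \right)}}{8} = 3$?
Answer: $- \frac{65}{31376} \approx -0.0020716$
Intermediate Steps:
$K{\left(r,G \right)} = 8$ ($K{\left(r,G \right)} = -16 + 8 \cdot 3 = -16 + 24 = 8$)
$B{\left(Z \right)} = 312 + Z^{2}$ ($B{\left(Z \right)} = Z^{2} + 312 = 312 + Z^{2}$)
$f{\left(V,P \right)} = 3 - P$ ($f{\left(V,P \right)} = -5 - \left(-8 + P\right) = 3 - P$)
$a{\left(c \right)} = \frac{3 - c}{c}$
$\frac{a{\left(848 \right)}}{B{\left(s{\left(-15,10 \right)} \right)}} = \frac{\frac{1}{848} \left(3 - 848\right)}{312 + 13^{2}} = \frac{\frac{1}{848} \left(3 - 848\right)}{312 + 169} = \frac{\frac{1}{848} \left(-845\right)}{481} = \left(- \frac{845}{848}\right) \frac{1}{481} = - \frac{65}{31376}$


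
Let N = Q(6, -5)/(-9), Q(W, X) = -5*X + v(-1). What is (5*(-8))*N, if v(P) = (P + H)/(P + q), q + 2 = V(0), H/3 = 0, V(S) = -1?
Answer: 1010/9 ≈ 112.22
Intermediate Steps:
H = 0 (H = 3*0 = 0)
q = -3 (q = -2 - 1 = -3)
v(P) = P/(-3 + P) (v(P) = (P + 0)/(P - 3) = P/(-3 + P))
Q(W, X) = 1/4 - 5*X (Q(W, X) = -5*X - 1/(-3 - 1) = -5*X - 1/(-4) = -5*X - 1*(-1/4) = -5*X + 1/4 = 1/4 - 5*X)
N = -101/36 (N = (1/4 - 5*(-5))/(-9) = (1/4 + 25)*(-1/9) = (101/4)*(-1/9) = -101/36 ≈ -2.8056)
(5*(-8))*N = (5*(-8))*(-101/36) = -40*(-101/36) = 1010/9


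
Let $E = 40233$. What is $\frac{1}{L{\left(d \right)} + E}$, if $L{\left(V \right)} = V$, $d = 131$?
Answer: $\frac{1}{40364} \approx 2.4775 \cdot 10^{-5}$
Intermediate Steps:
$\frac{1}{L{\left(d \right)} + E} = \frac{1}{131 + 40233} = \frac{1}{40364}$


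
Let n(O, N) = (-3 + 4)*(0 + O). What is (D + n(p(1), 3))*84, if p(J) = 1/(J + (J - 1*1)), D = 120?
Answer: 10164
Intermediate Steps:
p(J) = 1/(-1 + 2*J) (p(J) = 1/(J + (J - 1)) = 1/(J + (-1 + J)) = 1/(-1 + 2*J))
n(O, N) = O (n(O, N) = 1*O = O)
(D + n(p(1), 3))*84 = (120 + 1/(-1 + 2*1))*84 = (120 + 1/(-1 + 2))*84 = (120 + 1/1)*84 = (120 + 1)*84 = 121*84 = 10164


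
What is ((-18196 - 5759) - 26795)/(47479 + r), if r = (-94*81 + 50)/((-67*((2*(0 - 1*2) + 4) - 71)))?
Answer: -241417750/225850039 ≈ -1.0689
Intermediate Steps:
r = -7564/4757 (r = (-7614 + 50)/((-67*((2*(0 - 2) + 4) - 71))) = -7564*(-1/(67*((2*(-2) + 4) - 71))) = -7564*(-1/(67*((-4 + 4) - 71))) = -7564*(-1/(67*(0 - 71))) = -7564/((-67*(-71))) = -7564/4757 ≈ -1.5901)
((-18196 - 5759) - 26795)/(47479 + r) = ((-18196 - 5759) - 26795)/(47479 - 7564/4757) = (-23955 - 26795)/(225850039/4757) = -50750*4757/225850039 = -241417750/225850039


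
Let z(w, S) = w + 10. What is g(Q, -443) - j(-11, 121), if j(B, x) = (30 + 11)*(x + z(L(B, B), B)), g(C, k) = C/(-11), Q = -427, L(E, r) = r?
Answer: -53693/11 ≈ -4881.2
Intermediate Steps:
z(w, S) = 10 + w
g(C, k) = -C/11 (g(C, k) = C*(-1/11) = -C/11)
j(B, x) = 410 + 41*B + 41*x (j(B, x) = (30 + 11)*(x + (10 + B)) = 41*(10 + B + x) = 410 + 41*B + 41*x)
g(Q, -443) - j(-11, 121) = -1/11*(-427) - (410 + 41*(-11) + 41*121) = 427/11 - (410 - 451 + 4961) = 427/11 - 1*4920 = 427/11 - 4920 = -53693/11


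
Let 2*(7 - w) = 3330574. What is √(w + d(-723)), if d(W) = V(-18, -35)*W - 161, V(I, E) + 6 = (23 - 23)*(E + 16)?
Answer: 3*I*√184567 ≈ 1288.8*I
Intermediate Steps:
V(I, E) = -6 (V(I, E) = -6 + (23 - 23)*(E + 16) = -6 + 0*(16 + E) = -6 + 0 = -6)
d(W) = -161 - 6*W (d(W) = -6*W - 161 = -161 - 6*W)
w = -1665280 (w = 7 - ½*3330574 = 7 - 1665287 = -1665280)
√(w + d(-723)) = √(-1665280 + (-161 - 6*(-723))) = √(-1665280 + (-161 + 4338)) = √(-1665280 + 4177) = √(-1661103) = 3*I*√184567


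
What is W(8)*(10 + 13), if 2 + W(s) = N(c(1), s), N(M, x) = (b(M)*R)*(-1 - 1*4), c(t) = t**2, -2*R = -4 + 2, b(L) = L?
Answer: -161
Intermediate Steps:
R = 1 (R = -(-4 + 2)/2 = -1/2*(-2) = 1)
N(M, x) = -5*M (N(M, x) = (M*1)*(-1 - 1*4) = M*(-1 - 4) = M*(-5) = -5*M)
W(s) = -7 (W(s) = -2 - 5*1**2 = -2 - 5*1 = -2 - 5 = -7)
W(8)*(10 + 13) = -7*(10 + 13) = -7*23 = -161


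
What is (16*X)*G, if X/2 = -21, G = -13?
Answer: 8736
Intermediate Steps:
X = -42 (X = 2*(-21) = -42)
(16*X)*G = (16*(-42))*(-13) = -672*(-13) = 8736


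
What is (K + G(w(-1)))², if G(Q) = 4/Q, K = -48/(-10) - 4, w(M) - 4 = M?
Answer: 1024/225 ≈ 4.5511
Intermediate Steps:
w(M) = 4 + M
K = ⅘ (K = -48*(-⅒) - 4 = 24/5 - 4 = ⅘ ≈ 0.80000)
(K + G(w(-1)))² = (⅘ + 4/(4 - 1))² = (⅘ + 4/3)² = (32/15)² = 1024/225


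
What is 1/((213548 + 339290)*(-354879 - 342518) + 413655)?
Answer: -1/385547149031 ≈ -2.5937e-12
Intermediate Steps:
1/((213548 + 339290)*(-354879 - 342518) + 413655) = 1/(552838*(-697397) + 413655) = 1/(-385547562686 + 413655) = 1/(-385547149031) = -1/385547149031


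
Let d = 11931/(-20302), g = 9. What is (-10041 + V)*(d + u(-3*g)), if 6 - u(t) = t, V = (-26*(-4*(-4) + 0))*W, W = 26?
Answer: -13724635995/20302 ≈ -6.7602e+5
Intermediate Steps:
d = -11931/20302 (d = 11931*(-1/20302) = -11931/20302 ≈ -0.58768)
V = -10816 (V = -26*(-4*(-4) + 0)*26 = -26*(16 + 0)*26 = -26*16*26 = -416*26 = -10816)
u(t) = 6 - t
(-10041 + V)*(d + u(-3*g)) = (-10041 - 10816)*(-11931/20302 + (6 - (-3)*9)) = -20857*(-11931/20302 + (6 - 1*(-27))) = -20857*(-11931/20302 + (6 + 27)) = -20857*(-11931/20302 + 33) = -20857*658035/20302 = -13724635995/20302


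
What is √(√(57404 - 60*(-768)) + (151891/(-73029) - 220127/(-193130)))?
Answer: √(-187006903213632923190 + 397850752896798385800*√25871)/14104090770 ≈ 17.909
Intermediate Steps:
√(√(57404 - 60*(-768)) + (151891/(-73029) - 220127/(-193130))) = √(√(57404 + 46080) + (151891*(-1/73029) - 220127*(-1/193130))) = √(√103484 + (-151891/73029 + 220127/193130)) = √(2*√25871 - 13259054147/14104090770) = √(-13259054147/14104090770 + 2*√25871)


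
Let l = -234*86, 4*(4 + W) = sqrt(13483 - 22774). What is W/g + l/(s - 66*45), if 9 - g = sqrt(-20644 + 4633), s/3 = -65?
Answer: (-1055*sqrt(9291) + 80496*sqrt(1779) + 224608*I)/(12660*(sqrt(1779) + 3*I)) ≈ 6.1666 - 0.017975*I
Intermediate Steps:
s = -195 (s = 3*(-65) = -195)
W = -4 + I*sqrt(9291)/4 (W = -4 + sqrt(13483 - 22774)/4 = -4 + sqrt(-9291)/4 = -4 + (I*sqrt(9291))/4 = -4 + I*sqrt(9291)/4 ≈ -4.0 + 24.097*I)
l = -20124
g = 9 - 3*I*sqrt(1779) (g = 9 - sqrt(-20644 + 4633) = 9 - sqrt(-16011) = 9 - 3*I*sqrt(1779) ≈ 9.0 - 126.53*I)
W/g + l/(s - 66*45) = (-4 + I*sqrt(9291)/4)/(9 - 3*I*sqrt(1779)) - 20124/(-195 - 66*45) = (-4 + I*sqrt(9291)/4)/(9 - 3*I*sqrt(1779)) - 20124/(-195 - 2970) = (-4 + I*sqrt(9291)/4)/(9 - 3*I*sqrt(1779)) - 20124/(-3165) = (-4 + I*sqrt(9291)/4)/(9 - 3*I*sqrt(1779)) - 20124*(-1/3165) = (-4 + I*sqrt(9291)/4)/(9 - 3*I*sqrt(1779)) + 6708/1055 = 6708/1055 + (-4 + I*sqrt(9291)/4)/(9 - 3*I*sqrt(1779))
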